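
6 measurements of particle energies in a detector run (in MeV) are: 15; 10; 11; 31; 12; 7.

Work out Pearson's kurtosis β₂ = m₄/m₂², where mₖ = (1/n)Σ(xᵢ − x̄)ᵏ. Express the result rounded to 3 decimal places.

3.582

x̄ = 14.3333
Σ(xᵢ − x̄)² = 367.3333 ⇒ m₂ = 61.22222
Σ(xᵢ − x̄)⁴ = 80558.4444 ⇒ m₄ = 13426.40741
m₂² = 3748.16049
β₂ = m₄/m₂² = 13426.40741 / 3748.16049 ≈ 3.582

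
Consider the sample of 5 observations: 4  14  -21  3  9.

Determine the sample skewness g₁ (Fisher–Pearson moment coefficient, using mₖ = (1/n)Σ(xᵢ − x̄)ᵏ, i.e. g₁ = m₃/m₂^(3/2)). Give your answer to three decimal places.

-1.101

x̄ = (4 + 14 - 21 + 3 + 9) / 5 = 1.8000
deviations (xᵢ − x̄): 2.2000, 12.2000, -22.8000, 1.2000, 7.2000
Σ(xᵢ − x̄)² = 726.8000 ⇒ m₂ = 726.8000/5 = 145.36000
Σ(xᵢ − x̄)³ = -9650.8800 ⇒ m₃ = -9650.8800/5 = -1930.17600
m₂^(3/2) = 145.36000^(1.5) = 1752.53771
g₁ = m₃ / m₂^(3/2) = -1930.17600 / 1752.53771 ≈ -1.101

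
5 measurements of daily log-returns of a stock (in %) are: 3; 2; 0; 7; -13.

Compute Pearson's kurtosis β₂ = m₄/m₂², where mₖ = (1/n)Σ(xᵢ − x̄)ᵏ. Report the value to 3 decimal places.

2.784

x̄ = -0.2000
Σ(xᵢ − x̄)² = 230.8000 ⇒ m₂ = 46.16000
Σ(xᵢ − x̄)⁴ = 29659.2160 ⇒ m₄ = 5931.84320
m₂² = 2130.74560
β₂ = m₄/m₂² = 5931.84320 / 2130.74560 ≈ 2.784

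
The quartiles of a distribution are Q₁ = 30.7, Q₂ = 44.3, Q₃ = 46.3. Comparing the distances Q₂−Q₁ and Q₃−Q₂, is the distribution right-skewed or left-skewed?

Q₂ − Q₁ = 13.6;  Q₃ − Q₂ = 2.0
Q₂ − Q₁ > Q₃ − Q₂ ⇒ the lower half is more spread out ⇒ left-skewed.

left-skewed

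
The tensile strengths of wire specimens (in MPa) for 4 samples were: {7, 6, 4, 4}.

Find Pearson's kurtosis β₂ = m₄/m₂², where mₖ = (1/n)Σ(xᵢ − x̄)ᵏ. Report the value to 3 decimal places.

1.280

x̄ = 5.2500
Σ(xᵢ − x̄)² = 6.7500 ⇒ m₂ = 1.68750
Σ(xᵢ − x̄)⁴ = 14.5781 ⇒ m₄ = 3.64453
m₂² = 2.84766
β₂ = m₄/m₂² = 3.64453 / 2.84766 ≈ 1.280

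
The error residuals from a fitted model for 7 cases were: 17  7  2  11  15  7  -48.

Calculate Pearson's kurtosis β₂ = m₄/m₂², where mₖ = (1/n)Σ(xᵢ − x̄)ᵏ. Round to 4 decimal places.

4.6989

x̄ = 1.5714
Σ(xᵢ − x̄)² = 3023.7143 ⇒ m₂ = 431.95918
Σ(xᵢ − x̄)⁴ = 6137274.5364 ⇒ m₄ = 876753.50521
m₂² = 186588.73636
β₂ = m₄/m₂² = 876753.50521 / 186588.73636 ≈ 4.6989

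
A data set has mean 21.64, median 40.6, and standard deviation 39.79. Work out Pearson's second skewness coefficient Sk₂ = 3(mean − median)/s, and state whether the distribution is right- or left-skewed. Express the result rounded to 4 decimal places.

Sk₂ = 3(21.64 − 40.6) / 39.79 = 3 × -18.9600 / 39.79
    = -56.8800 / 39.79 ≈ -1.4295
Sk₂ < 0 ⇒ mean < median ⇒ left-skewed (negative skew).

-1.4295, left-skewed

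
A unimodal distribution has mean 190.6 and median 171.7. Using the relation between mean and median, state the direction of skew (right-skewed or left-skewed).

right-skewed

mean − median = 190.6 − 171.7 = 18.9
mean > median ⇒ the longer tail is on the right ⇒ right-skewed (positively skewed).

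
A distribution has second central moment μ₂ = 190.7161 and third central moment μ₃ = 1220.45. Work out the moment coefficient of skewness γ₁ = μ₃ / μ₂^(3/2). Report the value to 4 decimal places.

0.4634

σ = √μ₂ = √190.7161 = 13.81000
σ³ = μ₂^(3/2) = 2633.78934
γ₁ = μ₃/σ³ = 1220.45 / 2633.78934 ≈ 0.4634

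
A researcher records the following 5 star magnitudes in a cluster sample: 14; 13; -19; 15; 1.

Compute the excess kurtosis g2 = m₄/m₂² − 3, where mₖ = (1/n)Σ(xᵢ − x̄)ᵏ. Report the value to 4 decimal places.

-0.5467

x̄ = 4.8000
Σ(xᵢ − x̄)² = 836.8000 ⇒ m₂ = 167.36000
Σ(xᵢ − x̄)⁴ = 343572.2560 ⇒ m₄ = 68714.45120
m₂² = 28009.36960
g2 = m₄/m₂² − 3 = 2.45327 − 3 ≈ -0.5467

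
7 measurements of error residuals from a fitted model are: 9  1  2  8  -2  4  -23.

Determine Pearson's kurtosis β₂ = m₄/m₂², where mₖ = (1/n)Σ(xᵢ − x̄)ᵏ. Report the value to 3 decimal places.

x̄ = -0.1429
Σ(xᵢ − x̄)² = 698.8571 ⇒ m₂ = 99.83673
Σ(xᵢ − x̄)⁴ = 284666.2974 ⇒ m₄ = 40666.61391
m₂² = 9967.37359
β₂ = m₄/m₂² = 40666.61391 / 9967.37359 ≈ 4.080

4.080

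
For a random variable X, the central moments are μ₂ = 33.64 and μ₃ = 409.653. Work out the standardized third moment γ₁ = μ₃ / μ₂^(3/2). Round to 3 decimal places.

2.100

σ = √μ₂ = √33.64 = 5.80000
σ³ = μ₂^(3/2) = 195.11200
γ₁ = μ₃/σ³ = 409.653 / 195.11200 ≈ 2.100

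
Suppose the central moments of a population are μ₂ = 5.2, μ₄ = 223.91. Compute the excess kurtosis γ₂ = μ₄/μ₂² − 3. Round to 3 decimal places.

μ₂² = 5.2² = 27.04000
μ₄/μ₂² = 223.91 / 27.04000 = 8.28070
γ₂ = 8.28070 − 3 ≈ 5.281

5.281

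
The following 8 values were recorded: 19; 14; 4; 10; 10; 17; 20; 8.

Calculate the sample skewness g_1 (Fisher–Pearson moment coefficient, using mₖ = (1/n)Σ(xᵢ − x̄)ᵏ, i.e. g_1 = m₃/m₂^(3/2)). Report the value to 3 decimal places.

-0.096

x̄ = (19 + 14 + 4 + 10 + 10 + 17 + 20 + 8) / 8 = 12.7500
deviations (xᵢ − x̄): 6.2500, 1.2500, -8.7500, -2.7500, -2.7500, 4.2500, 7.2500, -4.7500
Σ(xᵢ − x̄)² = 225.5000 ⇒ m₂ = 225.5000/8 = 28.18750
Σ(xᵢ − x̄)³ = -114.7500 ⇒ m₃ = -114.7500/8 = -14.34375
m₂^(3/2) = 28.18750^(1.5) = 149.65280
g_1 = m₃ / m₂^(3/2) = -14.34375 / 149.65280 ≈ -0.096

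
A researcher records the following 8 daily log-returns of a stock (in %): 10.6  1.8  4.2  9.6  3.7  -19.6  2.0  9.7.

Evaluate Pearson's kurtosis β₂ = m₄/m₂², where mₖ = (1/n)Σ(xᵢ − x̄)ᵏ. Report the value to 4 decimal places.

4.7237

x̄ = 2.7500
Σ(xᵢ − x̄)² = 660.8400 ⇒ m₂ = 82.60500
Σ(xᵢ − x̄)⁴ = 257861.2790 ⇒ m₄ = 32232.65987
m₂² = 6823.58603
β₂ = m₄/m₂² = 32232.65987 / 6823.58603 ≈ 4.7237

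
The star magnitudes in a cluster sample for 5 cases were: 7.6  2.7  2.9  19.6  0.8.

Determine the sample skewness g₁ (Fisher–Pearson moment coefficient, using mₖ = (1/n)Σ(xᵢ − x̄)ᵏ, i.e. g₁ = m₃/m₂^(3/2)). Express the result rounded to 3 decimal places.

x̄ = (7.6 + 2.7 + 2.9 + 19.6 + 0.8) / 5 = 6.7200
deviations (xᵢ − x̄): 0.8800, -4.0200, -3.8200, 12.8800, -5.9200
Σ(xᵢ − x̄)² = 232.4680 ⇒ m₂ = 232.4680/5 = 46.49360
Σ(xᵢ − x̄)³ = 1809.2189 ⇒ m₃ = 1809.2189/5 = 361.84378
m₂^(3/2) = 46.49360^(1.5) = 317.02226
g₁ = m₃ / m₂^(3/2) = 361.84378 / 317.02226 ≈ 1.141

1.141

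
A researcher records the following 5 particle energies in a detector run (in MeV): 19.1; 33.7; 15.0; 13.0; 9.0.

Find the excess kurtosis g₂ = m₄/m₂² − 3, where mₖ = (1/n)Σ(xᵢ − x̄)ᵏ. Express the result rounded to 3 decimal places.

-0.396

x̄ = 17.9600
Σ(xᵢ − x̄)² = 362.6920 ⇒ m₂ = 72.53840
Σ(xᵢ − x̄)⁴ = 68507.7019 ⇒ m₄ = 13701.54038
m₂² = 5261.81947
g₂ = m₄/m₂² − 3 = 2.60395 − 3 ≈ -0.396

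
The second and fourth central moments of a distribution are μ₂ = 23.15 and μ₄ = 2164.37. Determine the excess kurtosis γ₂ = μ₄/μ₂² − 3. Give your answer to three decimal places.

μ₂² = 23.15² = 535.92250
μ₄/μ₂² = 2164.37 / 535.92250 = 4.03859
γ₂ = 4.03859 − 3 ≈ 1.039

1.039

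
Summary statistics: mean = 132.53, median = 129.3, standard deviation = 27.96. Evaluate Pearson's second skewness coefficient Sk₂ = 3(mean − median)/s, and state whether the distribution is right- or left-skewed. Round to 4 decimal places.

Sk₂ = 3(132.53 − 129.3) / 27.96 = 3 × 3.2300 / 27.96
    = 9.6900 / 27.96 ≈ 0.3466
Sk₂ > 0 ⇒ mean > median ⇒ right-skewed (positive skew).

0.3466, right-skewed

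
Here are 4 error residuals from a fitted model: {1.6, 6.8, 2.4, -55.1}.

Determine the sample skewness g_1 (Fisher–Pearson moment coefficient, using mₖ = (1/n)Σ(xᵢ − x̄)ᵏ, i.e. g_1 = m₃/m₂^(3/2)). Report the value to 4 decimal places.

-1.1335

x̄ = (1.6 + 6.8 + 2.4 - 55.1) / 4 = -11.0750
deviations (xᵢ − x̄): 12.6750, 17.8750, 13.4750, -44.0250
Σ(xᵢ − x̄)² = 2599.9475 ⇒ m₂ = 2599.9475/4 = 649.98688
Σ(xᵢ − x̄)³ = -75134.8991 ⇒ m₃ = -75134.8991/4 = -18783.72478
m₂^(3/2) = 649.98688^(1.5) = 16571.31149
g_1 = m₃ / m₂^(3/2) = -18783.72478 / 16571.31149 ≈ -1.1335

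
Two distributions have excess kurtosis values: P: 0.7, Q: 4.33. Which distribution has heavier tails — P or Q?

Q

Higher excess kurtosis ⇒ heavier tails relative to the normal distribution.
0.7 vs 4.33: the larger is 4.33, so Q has heavier tails.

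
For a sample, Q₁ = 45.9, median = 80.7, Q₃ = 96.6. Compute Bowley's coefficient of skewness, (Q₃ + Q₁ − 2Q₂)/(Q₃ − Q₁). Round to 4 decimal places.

-0.3728

numerator: Q₃ + Q₁ − 2Q₂ = 96.6 + 45.9 − 2×80.7 = -18.9000
denominator: Q₃ − Q₁ = 96.6 − 45.9 = 50.7000
Bowley skewness = -18.9000 / 50.7000 ≈ -0.3728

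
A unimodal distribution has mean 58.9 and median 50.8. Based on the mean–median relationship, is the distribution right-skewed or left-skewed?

mean − median = 58.9 − 50.8 = 8.1
mean > median ⇒ the longer tail is on the right ⇒ right-skewed (positively skewed).

right-skewed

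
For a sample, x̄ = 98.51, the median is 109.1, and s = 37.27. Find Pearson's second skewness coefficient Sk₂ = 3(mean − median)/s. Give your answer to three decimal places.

Sk₂ = 3(98.51 − 109.1) / 37.27 = 3 × -10.5900 / 37.27
    = -31.7700 / 37.27 ≈ -0.852

-0.852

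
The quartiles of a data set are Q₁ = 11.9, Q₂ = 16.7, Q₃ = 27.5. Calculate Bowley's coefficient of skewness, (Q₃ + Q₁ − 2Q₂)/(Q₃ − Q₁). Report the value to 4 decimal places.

0.3846

numerator: Q₃ + Q₁ − 2Q₂ = 27.5 + 11.9 − 2×16.7 = 6.0000
denominator: Q₃ − Q₁ = 27.5 − 11.9 = 15.6000
Bowley skewness = 6.0000 / 15.6000 ≈ 0.3846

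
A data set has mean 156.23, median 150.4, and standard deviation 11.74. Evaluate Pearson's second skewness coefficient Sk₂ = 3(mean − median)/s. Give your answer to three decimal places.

1.490

Sk₂ = 3(156.23 − 150.4) / 11.74 = 3 × 5.8300 / 11.74
    = 17.4900 / 11.74 ≈ 1.490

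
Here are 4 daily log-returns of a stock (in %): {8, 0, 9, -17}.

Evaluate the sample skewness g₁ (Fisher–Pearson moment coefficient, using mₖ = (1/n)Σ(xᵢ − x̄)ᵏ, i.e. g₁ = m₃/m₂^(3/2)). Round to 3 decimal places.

-0.812

x̄ = (8 + 0 + 9 - 17) / 4 = 0.0000
deviations (xᵢ − x̄): 8.0000, 0.0000, 9.0000, -17.0000
Σ(xᵢ − x̄)² = 434.0000 ⇒ m₂ = 434.0000/4 = 108.50000
Σ(xᵢ − x̄)³ = -3672.0000 ⇒ m₃ = -3672.0000/4 = -918.00000
m₂^(3/2) = 108.50000^(1.5) = 1130.17217
g₁ = m₃ / m₂^(3/2) = -918.00000 / 1130.17217 ≈ -0.812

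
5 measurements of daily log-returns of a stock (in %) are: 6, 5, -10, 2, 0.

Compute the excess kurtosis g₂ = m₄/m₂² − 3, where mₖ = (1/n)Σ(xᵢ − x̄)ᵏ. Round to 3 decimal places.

-0.399

x̄ = 0.6000
Σ(xᵢ − x̄)² = 163.2000 ⇒ m₂ = 32.64000
Σ(xᵢ − x̄)⁴ = 13853.8560 ⇒ m₄ = 2770.77120
m₂² = 1065.36960
g₂ = m₄/m₂² − 3 = 2.60076 − 3 ≈ -0.399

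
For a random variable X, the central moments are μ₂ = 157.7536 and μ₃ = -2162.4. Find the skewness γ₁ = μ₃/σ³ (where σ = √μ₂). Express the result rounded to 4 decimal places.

σ = √μ₂ = √157.7536 = 12.56000
σ³ = μ₂^(3/2) = 1981.38522
γ₁ = μ₃/σ³ = -2162.4 / 1981.38522 ≈ -1.0914

-1.0914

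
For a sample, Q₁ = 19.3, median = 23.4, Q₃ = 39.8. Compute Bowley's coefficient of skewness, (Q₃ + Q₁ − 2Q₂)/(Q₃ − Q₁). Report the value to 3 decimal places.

0.600

numerator: Q₃ + Q₁ − 2Q₂ = 39.8 + 19.3 − 2×23.4 = 12.3000
denominator: Q₃ − Q₁ = 39.8 − 19.3 = 20.5000
Bowley skewness = 12.3000 / 20.5000 ≈ 0.600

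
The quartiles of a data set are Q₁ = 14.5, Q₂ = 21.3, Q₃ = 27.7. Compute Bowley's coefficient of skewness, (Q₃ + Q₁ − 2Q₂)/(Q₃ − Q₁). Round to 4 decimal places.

numerator: Q₃ + Q₁ − 2Q₂ = 27.7 + 14.5 − 2×21.3 = -0.4000
denominator: Q₃ − Q₁ = 27.7 − 14.5 = 13.2000
Bowley skewness = -0.4000 / 13.2000 ≈ -0.0303

-0.0303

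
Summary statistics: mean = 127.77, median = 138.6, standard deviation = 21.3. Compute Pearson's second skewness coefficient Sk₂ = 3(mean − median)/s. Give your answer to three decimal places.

Sk₂ = 3(127.77 − 138.6) / 21.3 = 3 × -10.8300 / 21.3
    = -32.4900 / 21.3 ≈ -1.525

-1.525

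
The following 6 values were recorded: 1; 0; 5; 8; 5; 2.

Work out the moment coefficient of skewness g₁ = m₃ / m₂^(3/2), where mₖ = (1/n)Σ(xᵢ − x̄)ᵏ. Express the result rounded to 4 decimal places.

x̄ = (1 + 0 + 5 + 8 + 5 + 2) / 6 = 3.5000
deviations (xᵢ − x̄): -2.5000, -3.5000, 1.5000, 4.5000, 1.5000, -1.5000
Σ(xᵢ − x̄)² = 45.5000 ⇒ m₂ = 45.5000/6 = 7.58333
Σ(xᵢ − x̄)³ = 36.0000 ⇒ m₃ = 36.0000/6 = 6.00000
m₂^(3/2) = 7.58333^(1.5) = 20.88287
g₁ = m₃ / m₂^(3/2) = 6.00000 / 20.88287 ≈ 0.2873

0.2873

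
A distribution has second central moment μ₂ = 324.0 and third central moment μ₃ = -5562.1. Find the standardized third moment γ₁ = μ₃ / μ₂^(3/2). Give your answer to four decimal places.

-0.9537

σ = √μ₂ = √324.0 = 18.00000
σ³ = μ₂^(3/2) = 5832.00000
γ₁ = μ₃/σ³ = -5562.1 / 5832.00000 ≈ -0.9537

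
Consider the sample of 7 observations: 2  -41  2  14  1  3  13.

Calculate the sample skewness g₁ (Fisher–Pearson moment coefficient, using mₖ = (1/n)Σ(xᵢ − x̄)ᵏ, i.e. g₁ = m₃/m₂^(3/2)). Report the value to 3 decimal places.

x̄ = (2 - 41 + 2 + 14 + 1 + 3 + 13) / 7 = -0.8571
deviations (xᵢ − x̄): 2.8571, -40.1429, 2.8571, 14.8571, 1.8571, 3.8571, 13.8571
Σ(xᵢ − x̄)² = 2058.8571 ⇒ m₂ = 2058.8571/7 = 294.12245
Σ(xᵢ − x̄)³ = -58637.3878 ⇒ m₃ = -58637.3878/7 = -8376.76968
m₂^(3/2) = 294.12245^(1.5) = 5044.19956
g₁ = m₃ / m₂^(3/2) = -8376.76968 / 5044.19956 ≈ -1.661

-1.661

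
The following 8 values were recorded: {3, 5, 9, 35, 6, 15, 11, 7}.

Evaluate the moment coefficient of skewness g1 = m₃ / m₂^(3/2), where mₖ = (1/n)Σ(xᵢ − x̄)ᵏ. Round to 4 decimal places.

1.7194

x̄ = (3 + 5 + 9 + 35 + 6 + 15 + 11 + 7) / 8 = 11.3750
deviations (xᵢ − x̄): -8.3750, -6.3750, -2.3750, 23.6250, -5.3750, 3.6250, -0.3750, -4.3750
Σ(xᵢ − x̄)² = 735.8750 ⇒ m₂ = 735.8750/8 = 91.98438
Σ(xᵢ − x̄)³ = 12134.7188 ⇒ m₃ = 12134.7188/8 = 1516.83984
m₂^(3/2) = 91.98438^(1.5) = 882.20821
g1 = m₃ / m₂^(3/2) = 1516.83984 / 882.20821 ≈ 1.7194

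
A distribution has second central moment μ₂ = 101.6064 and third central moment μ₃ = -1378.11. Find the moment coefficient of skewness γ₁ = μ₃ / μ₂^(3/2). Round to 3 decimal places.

-1.346

σ = √μ₂ = √101.6064 = 10.08000
σ³ = μ₂^(3/2) = 1024.19251
γ₁ = μ₃/σ³ = -1378.11 / 1024.19251 ≈ -1.346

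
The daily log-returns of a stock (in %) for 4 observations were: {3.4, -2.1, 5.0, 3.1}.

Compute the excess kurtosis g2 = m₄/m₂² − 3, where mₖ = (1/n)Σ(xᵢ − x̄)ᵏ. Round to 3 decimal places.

-0.817

x̄ = 2.3500
Σ(xᵢ − x̄)² = 28.4900 ⇒ m₂ = 7.12250
Σ(xᵢ − x̄)⁴ = 442.9864 ⇒ m₄ = 110.74661
m₂² = 50.73001
g2 = m₄/m₂² − 3 = 2.18306 − 3 ≈ -0.817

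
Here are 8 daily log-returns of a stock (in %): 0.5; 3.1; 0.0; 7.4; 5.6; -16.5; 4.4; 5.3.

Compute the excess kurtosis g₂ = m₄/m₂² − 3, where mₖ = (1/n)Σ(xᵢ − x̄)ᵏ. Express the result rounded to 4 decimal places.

1.9545

x̄ = 1.2250
Σ(xᵢ − x̄)² = 403.6750 ⇒ m₂ = 50.45938
Σ(xᵢ − x̄)⁴ = 100918.8850 ⇒ m₄ = 12614.86062
m₂² = 2546.14853
g₂ = m₄/m₂² − 3 = 4.95449 − 3 ≈ 1.9545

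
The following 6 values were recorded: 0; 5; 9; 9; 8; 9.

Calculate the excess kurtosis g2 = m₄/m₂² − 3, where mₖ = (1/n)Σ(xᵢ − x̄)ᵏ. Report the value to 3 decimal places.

x̄ = 6.6667
Σ(xᵢ − x̄)² = 65.3333 ⇒ m₂ = 10.88889
Σ(xᵢ − x̄)⁴ = 2075.1111 ⇒ m₄ = 345.85185
m₂² = 118.56790
g2 = m₄/m₂² − 3 = 2.91691 − 3 ≈ -0.083

-0.083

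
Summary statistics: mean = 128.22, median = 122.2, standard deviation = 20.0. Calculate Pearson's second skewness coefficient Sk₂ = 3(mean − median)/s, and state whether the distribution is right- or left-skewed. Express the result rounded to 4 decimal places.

0.9030, right-skewed

Sk₂ = 3(128.22 − 122.2) / 20.0 = 3 × 6.0200 / 20.0
    = 18.0600 / 20.0 ≈ 0.9030
Sk₂ > 0 ⇒ mean > median ⇒ right-skewed (positive skew).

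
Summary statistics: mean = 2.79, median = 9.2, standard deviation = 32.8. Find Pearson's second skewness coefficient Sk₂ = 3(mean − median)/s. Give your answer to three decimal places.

Sk₂ = 3(2.79 − 9.2) / 32.8 = 3 × -6.4100 / 32.8
    = -19.2300 / 32.8 ≈ -0.586

-0.586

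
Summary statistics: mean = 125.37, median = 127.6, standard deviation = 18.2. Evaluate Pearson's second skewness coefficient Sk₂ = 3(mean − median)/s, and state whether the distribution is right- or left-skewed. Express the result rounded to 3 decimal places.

-0.368, left-skewed

Sk₂ = 3(125.37 − 127.6) / 18.2 = 3 × -2.2300 / 18.2
    = -6.6900 / 18.2 ≈ -0.368
Sk₂ < 0 ⇒ mean < median ⇒ left-skewed (negative skew).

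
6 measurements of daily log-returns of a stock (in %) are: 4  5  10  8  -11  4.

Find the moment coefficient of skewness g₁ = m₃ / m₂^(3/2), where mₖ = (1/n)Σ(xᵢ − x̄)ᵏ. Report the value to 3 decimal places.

x̄ = (4 + 5 + 10 + 8 - 11 + 4) / 6 = 3.3333
deviations (xᵢ − x̄): 0.6667, 1.6667, 6.6667, 4.6667, -14.3333, 0.6667
Σ(xᵢ − x̄)² = 275.3333 ⇒ m₂ = 275.3333/6 = 45.88889
Σ(xᵢ − x̄)³ = -2541.5556 ⇒ m₃ = -2541.5556/6 = -423.59259
m₂^(3/2) = 45.88889^(1.5) = 310.85747
g₁ = m₃ / m₂^(3/2) = -423.59259 / 310.85747 ≈ -1.363

-1.363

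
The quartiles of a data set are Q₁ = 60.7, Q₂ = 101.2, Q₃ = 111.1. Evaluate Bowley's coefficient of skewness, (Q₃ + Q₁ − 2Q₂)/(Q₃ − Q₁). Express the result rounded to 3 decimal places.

-0.607

numerator: Q₃ + Q₁ − 2Q₂ = 111.1 + 60.7 − 2×101.2 = -30.6000
denominator: Q₃ − Q₁ = 111.1 − 60.7 = 50.4000
Bowley skewness = -30.6000 / 50.4000 ≈ -0.607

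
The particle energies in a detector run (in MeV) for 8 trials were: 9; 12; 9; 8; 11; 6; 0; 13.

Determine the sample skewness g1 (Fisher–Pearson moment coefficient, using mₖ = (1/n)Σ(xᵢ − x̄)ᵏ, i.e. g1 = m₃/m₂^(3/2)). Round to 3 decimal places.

x̄ = (9 + 12 + 9 + 8 + 11 + 6 + 0 + 13) / 8 = 8.5000
deviations (xᵢ − x̄): 0.5000, 3.5000, 0.5000, -0.5000, 2.5000, -2.5000, -8.5000, 4.5000
Σ(xᵢ − x̄)² = 118.0000 ⇒ m₂ = 118.0000/8 = 14.75000
Σ(xᵢ − x̄)³ = -480.0000 ⇒ m₃ = -480.0000/8 = -60.00000
m₂^(3/2) = 14.75000^(1.5) = 56.64845
g1 = m₃ / m₂^(3/2) = -60.00000 / 56.64845 ≈ -1.059

-1.059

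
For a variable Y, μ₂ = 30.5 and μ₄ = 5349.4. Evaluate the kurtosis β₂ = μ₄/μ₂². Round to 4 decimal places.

5.7505

μ₂² = 30.5² = 930.25000
μ₄/μ₂² = 5349.4 / 930.25000 = 5.75050
β₂ ≈ 5.7505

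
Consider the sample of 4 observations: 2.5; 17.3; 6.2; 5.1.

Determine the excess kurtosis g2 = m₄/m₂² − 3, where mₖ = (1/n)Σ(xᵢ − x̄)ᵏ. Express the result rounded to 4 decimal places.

-0.7939

x̄ = 7.7750
Σ(xᵢ − x̄)² = 128.1875 ⇒ m₂ = 32.04688
Σ(xᵢ − x̄)⁴ = 9062.7609 ⇒ m₄ = 2265.69023
m₂² = 1027.00220
g2 = m₄/m₂² − 3 = 2.20612 − 3 ≈ -0.7939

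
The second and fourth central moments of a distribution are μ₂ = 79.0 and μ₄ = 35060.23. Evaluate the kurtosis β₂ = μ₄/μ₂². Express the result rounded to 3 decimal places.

5.618

μ₂² = 79.0² = 6241.00000
μ₄/μ₂² = 35060.23 / 6241.00000 = 5.61773
β₂ ≈ 5.618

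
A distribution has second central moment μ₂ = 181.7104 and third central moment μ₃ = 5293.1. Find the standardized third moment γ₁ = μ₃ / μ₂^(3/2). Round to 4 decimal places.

σ = √μ₂ = √181.7104 = 13.48000
σ³ = μ₂^(3/2) = 2449.45619
γ₁ = μ₃/σ³ = 5293.1 / 2449.45619 ≈ 2.1609

2.1609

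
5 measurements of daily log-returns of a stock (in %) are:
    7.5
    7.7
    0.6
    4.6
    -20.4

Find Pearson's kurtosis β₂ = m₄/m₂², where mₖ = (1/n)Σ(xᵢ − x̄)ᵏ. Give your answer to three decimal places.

2.946

x̄ = 0.0000
Σ(xᵢ − x̄)² = 553.2200 ⇒ m₂ = 110.64400
Σ(xᵢ − x̄)⁴ = 180316.3874 ⇒ m₄ = 36063.27748
m₂² = 12242.09474
β₂ = m₄/m₂² = 36063.27748 / 12242.09474 ≈ 2.946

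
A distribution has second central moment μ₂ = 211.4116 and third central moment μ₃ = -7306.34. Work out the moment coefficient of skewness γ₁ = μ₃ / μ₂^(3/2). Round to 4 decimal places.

-2.3769

σ = √μ₂ = √211.4116 = 14.54000
σ³ = μ₂^(3/2) = 3073.92466
γ₁ = μ₃/σ³ = -7306.34 / 3073.92466 ≈ -2.3769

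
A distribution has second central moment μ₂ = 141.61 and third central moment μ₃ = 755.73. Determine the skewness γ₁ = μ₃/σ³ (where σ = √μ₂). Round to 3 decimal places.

0.448

σ = √μ₂ = √141.61 = 11.90000
σ³ = μ₂^(3/2) = 1685.15900
γ₁ = μ₃/σ³ = 755.73 / 1685.15900 ≈ 0.448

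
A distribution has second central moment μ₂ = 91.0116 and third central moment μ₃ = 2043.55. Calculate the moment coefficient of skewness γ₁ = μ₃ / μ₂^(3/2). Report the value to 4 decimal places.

2.3536

σ = √μ₂ = √91.0116 = 9.54000
σ³ = μ₂^(3/2) = 868.25066
γ₁ = μ₃/σ³ = 2043.55 / 868.25066 ≈ 2.3536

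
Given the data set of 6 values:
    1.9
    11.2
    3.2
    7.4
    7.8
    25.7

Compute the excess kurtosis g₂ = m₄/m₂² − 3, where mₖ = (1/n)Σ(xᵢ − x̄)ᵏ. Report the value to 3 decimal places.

x̄ = 9.5333
Σ(xᵢ − x̄)² = 370.0733 ⇒ m₂ = 61.67889
Σ(xᵢ − x̄)⁴ = 73351.1209 ⇒ m₄ = 12225.18682
m₂² = 3804.28533
g₂ = m₄/m₂² − 3 = 3.21353 − 3 ≈ 0.214

0.214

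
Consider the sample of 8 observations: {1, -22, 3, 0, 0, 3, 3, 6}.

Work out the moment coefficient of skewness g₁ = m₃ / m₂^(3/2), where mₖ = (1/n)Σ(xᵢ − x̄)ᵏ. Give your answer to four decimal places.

-2.0367

x̄ = (1 - 22 + 3 + 0 + 0 + 3 + 3 + 6) / 8 = -0.7500
deviations (xᵢ − x̄): 1.7500, -21.2500, 3.7500, 0.7500, 0.7500, 3.7500, 3.7500, 6.7500
Σ(xᵢ − x̄)² = 543.5000 ⇒ m₂ = 543.5000/8 = 67.93750
Σ(xᵢ − x̄)³ = -9123.7500 ⇒ m₃ = -9123.7500/8 = -1140.46875
m₂^(3/2) = 67.93750^(1.5) = 559.96946
g₁ = m₃ / m₂^(3/2) = -1140.46875 / 559.96946 ≈ -2.0367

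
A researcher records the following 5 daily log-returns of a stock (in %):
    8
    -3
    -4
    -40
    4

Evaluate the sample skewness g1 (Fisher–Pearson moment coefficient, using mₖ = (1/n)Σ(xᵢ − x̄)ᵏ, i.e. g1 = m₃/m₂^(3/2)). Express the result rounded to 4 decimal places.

x̄ = (8 - 3 - 4 - 40 + 4) / 5 = -7.0000
deviations (xᵢ − x̄): 15.0000, 4.0000, 3.0000, -33.0000, 11.0000
Σ(xᵢ − x̄)² = 1460.0000 ⇒ m₂ = 1460.0000/5 = 292.00000
Σ(xᵢ − x̄)³ = -31140.0000 ⇒ m₃ = -31140.0000/5 = -6228.00000
m₂^(3/2) = 292.00000^(1.5) = 4989.69819
g1 = m₃ / m₂^(3/2) = -6228.00000 / 4989.69819 ≈ -1.2482

-1.2482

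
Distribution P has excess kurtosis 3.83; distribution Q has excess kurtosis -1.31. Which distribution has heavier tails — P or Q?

P

Higher excess kurtosis ⇒ heavier tails relative to the normal distribution.
3.83 vs -1.31: the larger is 3.83, so P has heavier tails. (P is leptokurtic — heavier-than-normal tails; the other is platykurtic.)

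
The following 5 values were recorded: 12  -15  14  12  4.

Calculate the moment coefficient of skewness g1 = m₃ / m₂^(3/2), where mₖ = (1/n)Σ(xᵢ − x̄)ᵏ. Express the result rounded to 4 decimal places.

-1.1680

x̄ = (12 - 15 + 14 + 12 + 4) / 5 = 5.4000
deviations (xᵢ − x̄): 6.6000, -20.4000, 8.6000, 6.6000, -1.4000
Σ(xᵢ − x̄)² = 579.2000 ⇒ m₂ = 579.2000/5 = 115.84000
Σ(xᵢ − x̄)³ = -7281.3600 ⇒ m₃ = -7281.3600/5 = -1456.27200
m₂^(3/2) = 115.84000^(1.5) = 1246.77425
g1 = m₃ / m₂^(3/2) = -1456.27200 / 1246.77425 ≈ -1.1680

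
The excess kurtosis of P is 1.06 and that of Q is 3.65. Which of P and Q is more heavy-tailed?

Q

Higher excess kurtosis ⇒ heavier tails relative to the normal distribution.
1.06 vs 3.65: the larger is 3.65, so Q has heavier tails.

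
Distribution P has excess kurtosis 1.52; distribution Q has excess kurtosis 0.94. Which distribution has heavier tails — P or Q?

P

Higher excess kurtosis ⇒ heavier tails relative to the normal distribution.
1.52 vs 0.94: the larger is 1.52, so P has heavier tails.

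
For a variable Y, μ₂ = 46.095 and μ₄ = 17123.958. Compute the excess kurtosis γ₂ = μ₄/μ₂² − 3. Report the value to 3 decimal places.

5.059

μ₂² = 46.095² = 2124.74903
μ₄/μ₂² = 17123.958 / 2124.74903 = 8.05929
γ₂ = 8.05929 − 3 ≈ 5.059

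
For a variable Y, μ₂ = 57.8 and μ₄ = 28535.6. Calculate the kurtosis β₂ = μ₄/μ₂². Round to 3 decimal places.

μ₂² = 57.8² = 3340.84000
μ₄/μ₂² = 28535.6 / 3340.84000 = 8.54144
β₂ ≈ 8.541

8.541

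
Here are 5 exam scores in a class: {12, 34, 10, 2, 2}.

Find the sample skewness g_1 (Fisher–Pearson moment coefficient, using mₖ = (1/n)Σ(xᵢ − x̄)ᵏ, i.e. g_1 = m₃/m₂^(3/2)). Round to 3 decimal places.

1.071

x̄ = (12 + 34 + 10 + 2 + 2) / 5 = 12.0000
deviations (xᵢ − x̄): 0.0000, 22.0000, -2.0000, -10.0000, -10.0000
Σ(xᵢ − x̄)² = 688.0000 ⇒ m₂ = 688.0000/5 = 137.60000
Σ(xᵢ − x̄)³ = 8640.0000 ⇒ m₃ = 8640.0000/5 = 1728.00000
m₂^(3/2) = 137.60000^(1.5) = 1614.08964
g_1 = m₃ / m₂^(3/2) = 1728.00000 / 1614.08964 ≈ 1.071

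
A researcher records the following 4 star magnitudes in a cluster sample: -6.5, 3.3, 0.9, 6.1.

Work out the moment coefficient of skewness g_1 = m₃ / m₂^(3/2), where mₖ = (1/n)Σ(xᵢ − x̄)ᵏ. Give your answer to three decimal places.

-0.644

x̄ = (-6.5 + 3.3 + 0.9 + 6.1) / 4 = 0.9500
deviations (xᵢ − x̄): -7.4500, 2.3500, -0.0500, 5.1500
Σ(xᵢ − x̄)² = 87.5500 ⇒ m₂ = 87.5500/4 = 21.88750
Σ(xᵢ − x̄)³ = -263.9250 ⇒ m₃ = -263.9250/4 = -65.98125
m₂^(3/2) = 21.88750^(1.5) = 102.39865
g_1 = m₃ / m₂^(3/2) = -65.98125 / 102.39865 ≈ -0.644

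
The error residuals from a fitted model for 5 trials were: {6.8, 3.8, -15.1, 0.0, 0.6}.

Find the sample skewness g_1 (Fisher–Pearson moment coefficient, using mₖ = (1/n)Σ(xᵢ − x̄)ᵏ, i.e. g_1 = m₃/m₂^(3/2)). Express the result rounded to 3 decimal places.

-1.110

x̄ = (6.8 + 3.8 - 15.1 + 0.0 + 0.6) / 5 = -0.7800
deviations (xᵢ − x̄): 7.5800, 4.5800, -14.3200, 0.7800, 1.3800
Σ(xᵢ − x̄)² = 286.0080 ⇒ m₂ = 286.0080/5 = 57.20160
Σ(xᵢ − x̄)³ = -2401.7995 ⇒ m₃ = -2401.7995/5 = -480.35990
m₂^(3/2) = 57.20160^(1.5) = 432.62565
g_1 = m₃ / m₂^(3/2) = -480.35990 / 432.62565 ≈ -1.110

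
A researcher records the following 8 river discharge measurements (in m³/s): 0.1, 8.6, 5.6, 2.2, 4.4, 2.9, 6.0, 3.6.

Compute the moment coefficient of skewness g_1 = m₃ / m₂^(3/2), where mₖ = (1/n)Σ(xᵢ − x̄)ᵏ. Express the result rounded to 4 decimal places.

0.1557

x̄ = (0.1 + 8.6 + 5.6 + 2.2 + 4.4 + 2.9 + 6.0 + 3.6) / 8 = 4.1750
deviations (xᵢ − x̄): -4.0750, 4.4250, 1.4250, -1.9750, 0.2250, -1.2750, 1.8250, -0.5750
Σ(xᵢ − x̄)² = 47.4550 ⇒ m₂ = 47.4550/8 = 5.93188
Σ(xᵢ − x̄)³ = 17.9932 ⇒ m₃ = 17.9932/8 = 2.24916
m₂^(3/2) = 5.93188^(1.5) = 14.44734
g_1 = m₃ / m₂^(3/2) = 2.24916 / 14.44734 ≈ 0.1557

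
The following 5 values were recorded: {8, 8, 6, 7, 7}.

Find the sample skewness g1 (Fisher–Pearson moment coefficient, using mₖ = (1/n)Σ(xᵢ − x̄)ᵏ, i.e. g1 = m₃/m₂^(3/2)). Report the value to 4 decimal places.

-0.3436

x̄ = (8 + 8 + 6 + 7 + 7) / 5 = 7.2000
deviations (xᵢ − x̄): 0.8000, 0.8000, -1.2000, -0.2000, -0.2000
Σ(xᵢ − x̄)² = 2.8000 ⇒ m₂ = 2.8000/5 = 0.56000
Σ(xᵢ − x̄)³ = -0.7200 ⇒ m₃ = -0.7200/5 = -0.14400
m₂^(3/2) = 0.56000^(1.5) = 0.41907
g1 = m₃ / m₂^(3/2) = -0.14400 / 0.41907 ≈ -0.3436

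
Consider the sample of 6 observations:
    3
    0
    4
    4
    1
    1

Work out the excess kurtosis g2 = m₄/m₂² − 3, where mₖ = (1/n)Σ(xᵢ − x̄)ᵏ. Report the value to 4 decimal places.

x̄ = 2.1667
Σ(xᵢ − x̄)² = 14.8333 ⇒ m₂ = 2.47222
Σ(xᵢ − x̄)⁴ = 48.8194 ⇒ m₄ = 8.13657
m₂² = 6.11188
g2 = m₄/m₂² − 3 = 1.33127 − 3 ≈ -1.6687

-1.6687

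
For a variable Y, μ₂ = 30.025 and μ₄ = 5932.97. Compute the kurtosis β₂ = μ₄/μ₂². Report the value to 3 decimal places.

μ₂² = 30.025² = 901.50062
μ₄/μ₂² = 5932.97 / 901.50062 = 6.58122
β₂ ≈ 6.581

6.581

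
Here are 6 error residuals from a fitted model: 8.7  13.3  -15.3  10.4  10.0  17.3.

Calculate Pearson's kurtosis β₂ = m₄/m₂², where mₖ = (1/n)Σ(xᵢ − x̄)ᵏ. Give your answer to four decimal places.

x̄ = 7.4000
Σ(xᵢ − x̄)² = 665.5600 ⇒ m₂ = 110.92667
Σ(xᵢ − x̄)⁴ = 276471.0340 ⇒ m₄ = 46078.50567
m₂² = 12304.72538
β₂ = m₄/m₂² = 46078.50567 / 12304.72538 ≈ 3.7448

3.7448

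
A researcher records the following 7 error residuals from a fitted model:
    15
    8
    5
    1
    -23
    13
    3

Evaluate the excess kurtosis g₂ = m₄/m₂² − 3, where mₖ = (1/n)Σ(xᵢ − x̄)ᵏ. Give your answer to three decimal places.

0.831

x̄ = 3.1429
Σ(xᵢ − x̄)² = 952.8571 ⇒ m₂ = 136.12245
Σ(xᵢ − x̄)⁴ = 496898.8280 ⇒ m₄ = 70985.54686
m₂² = 18529.32112
g₂ = m₄/m₂² − 3 = 3.83098 − 3 ≈ 0.831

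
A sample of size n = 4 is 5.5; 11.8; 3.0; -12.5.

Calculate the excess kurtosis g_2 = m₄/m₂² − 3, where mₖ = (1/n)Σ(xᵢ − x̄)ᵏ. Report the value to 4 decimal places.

x̄ = 1.9500
Σ(xᵢ − x̄)² = 319.5300 ⇒ m₂ = 79.88250
Σ(xᵢ − x̄)⁴ = 53171.8880 ⇒ m₄ = 13292.97201
m₂² = 6381.21381
g_2 = m₄/m₂² − 3 = 2.08314 − 3 ≈ -0.9169

-0.9169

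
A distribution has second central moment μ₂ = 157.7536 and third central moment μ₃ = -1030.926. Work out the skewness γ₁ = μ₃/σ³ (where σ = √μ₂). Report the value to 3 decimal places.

-0.520

σ = √μ₂ = √157.7536 = 12.56000
σ³ = μ₂^(3/2) = 1981.38522
γ₁ = μ₃/σ³ = -1030.926 / 1981.38522 ≈ -0.520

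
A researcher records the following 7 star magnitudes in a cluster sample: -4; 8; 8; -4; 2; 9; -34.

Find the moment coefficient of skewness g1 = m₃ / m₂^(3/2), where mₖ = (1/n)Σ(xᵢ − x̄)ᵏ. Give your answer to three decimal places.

-1.505

x̄ = (-4 + 8 + 8 - 4 + 2 + 9 - 34) / 7 = -2.1429
deviations (xᵢ − x̄): -1.8571, 10.1429, 10.1429, -1.8571, 4.1429, 11.1429, -31.8571
Σ(xᵢ − x̄)² = 1368.8571 ⇒ m₂ = 1368.8571/7 = 195.55102
Σ(xᵢ − x̄)³ = -28802.3265 ⇒ m₃ = -28802.3265/7 = -4114.61808
m₂^(3/2) = 195.55102^(1.5) = 2734.57683
g1 = m₃ / m₂^(3/2) = -4114.61808 / 2734.57683 ≈ -1.505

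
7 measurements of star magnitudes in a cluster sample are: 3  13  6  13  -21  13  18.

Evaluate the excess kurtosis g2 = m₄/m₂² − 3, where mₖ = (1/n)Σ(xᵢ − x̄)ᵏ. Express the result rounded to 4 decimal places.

x̄ = 6.4286
Σ(xᵢ − x̄)² = 1027.7143 ⇒ m₂ = 146.81633
Σ(xᵢ − x̄)⁴ = 589656.5773 ⇒ m₄ = 84236.65389
m₂² = 21555.03374
g2 = m₄/m₂² − 3 = 3.90798 − 3 ≈ 0.9080

0.9080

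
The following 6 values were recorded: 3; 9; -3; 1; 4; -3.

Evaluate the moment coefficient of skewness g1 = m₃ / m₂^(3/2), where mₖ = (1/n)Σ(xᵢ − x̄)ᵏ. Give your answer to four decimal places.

0.3502

x̄ = (3 + 9 - 3 + 1 + 4 - 3) / 6 = 1.8333
deviations (xᵢ − x̄): 1.1667, 7.1667, -4.8333, -0.8333, 2.1667, -4.8333
Σ(xᵢ − x̄)² = 104.8333 ⇒ m₂ = 104.8333/6 = 17.47222
Σ(xᵢ − x̄)³ = 153.4444 ⇒ m₃ = 153.4444/6 = 25.57407
m₂^(3/2) = 17.47222^(1.5) = 73.03352
g1 = m₃ / m₂^(3/2) = 25.57407 / 73.03352 ≈ 0.3502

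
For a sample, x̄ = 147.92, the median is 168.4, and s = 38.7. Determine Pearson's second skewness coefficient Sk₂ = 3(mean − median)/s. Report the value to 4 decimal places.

-1.5876

Sk₂ = 3(147.92 − 168.4) / 38.7 = 3 × -20.4800 / 38.7
    = -61.4400 / 38.7 ≈ -1.5876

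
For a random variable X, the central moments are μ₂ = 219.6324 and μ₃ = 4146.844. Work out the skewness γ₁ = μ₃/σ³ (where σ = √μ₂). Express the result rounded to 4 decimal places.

1.2740

σ = √μ₂ = √219.6324 = 14.82000
σ³ = μ₂^(3/2) = 3254.95217
γ₁ = μ₃/σ³ = 4146.844 / 3254.95217 ≈ 1.2740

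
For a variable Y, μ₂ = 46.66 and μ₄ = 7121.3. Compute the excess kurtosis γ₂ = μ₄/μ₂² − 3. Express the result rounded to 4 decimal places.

μ₂² = 46.66² = 2177.15560
μ₄/μ₂² = 7121.3 / 2177.15560 = 3.27092
γ₂ = 3.27092 − 3 ≈ 0.2709

0.2709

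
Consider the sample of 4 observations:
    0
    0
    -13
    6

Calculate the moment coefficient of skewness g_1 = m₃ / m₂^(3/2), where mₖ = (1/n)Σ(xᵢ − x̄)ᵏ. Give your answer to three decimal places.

-0.708

x̄ = (0 + 0 - 13 + 6) / 4 = -1.7500
deviations (xᵢ − x̄): 1.7500, 1.7500, -11.2500, 7.7500
Σ(xᵢ − x̄)² = 192.7500 ⇒ m₂ = 192.7500/4 = 48.18750
Σ(xᵢ − x̄)³ = -947.6250 ⇒ m₃ = -947.6250/4 = -236.90625
m₂^(3/2) = 48.18750^(1.5) = 334.50421
g_1 = m₃ / m₂^(3/2) = -236.90625 / 334.50421 ≈ -0.708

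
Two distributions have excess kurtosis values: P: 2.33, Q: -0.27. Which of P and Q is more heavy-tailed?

P

Higher excess kurtosis ⇒ heavier tails relative to the normal distribution.
2.33 vs -0.27: the larger is 2.33, so P has heavier tails. (P is leptokurtic — heavier-than-normal tails; the other is platykurtic.)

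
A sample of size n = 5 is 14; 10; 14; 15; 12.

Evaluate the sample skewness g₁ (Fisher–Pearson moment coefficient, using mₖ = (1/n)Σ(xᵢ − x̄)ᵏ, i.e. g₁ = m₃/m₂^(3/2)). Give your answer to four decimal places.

x̄ = (14 + 10 + 14 + 15 + 12) / 5 = 13.0000
deviations (xᵢ − x̄): 1.0000, -3.0000, 1.0000, 2.0000, -1.0000
Σ(xᵢ − x̄)² = 16.0000 ⇒ m₂ = 16.0000/5 = 3.20000
Σ(xᵢ − x̄)³ = -18.0000 ⇒ m₃ = -18.0000/5 = -3.60000
m₂^(3/2) = 3.20000^(1.5) = 5.72433
g₁ = m₃ / m₂^(3/2) = -3.60000 / 5.72433 ≈ -0.6289

-0.6289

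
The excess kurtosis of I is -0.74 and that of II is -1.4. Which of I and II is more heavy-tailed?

Higher excess kurtosis ⇒ heavier tails relative to the normal distribution.
-0.74 vs -1.4: the larger is -0.74, so I has heavier tails.

I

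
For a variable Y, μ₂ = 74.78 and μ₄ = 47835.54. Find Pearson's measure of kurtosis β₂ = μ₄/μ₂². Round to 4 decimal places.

μ₂² = 74.78² = 5592.04840
μ₄/μ₂² = 47835.54 / 5592.04840 = 8.55421
β₂ ≈ 8.5542

8.5542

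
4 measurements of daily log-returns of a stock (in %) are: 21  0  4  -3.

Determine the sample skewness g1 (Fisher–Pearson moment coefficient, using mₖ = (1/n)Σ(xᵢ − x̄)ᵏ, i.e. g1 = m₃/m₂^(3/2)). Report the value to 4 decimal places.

0.9176

x̄ = (21 + 0 + 4 - 3) / 4 = 5.5000
deviations (xᵢ − x̄): 15.5000, -5.5000, -1.5000, -8.5000
Σ(xᵢ − x̄)² = 345.0000 ⇒ m₂ = 345.0000/4 = 86.25000
Σ(xᵢ − x̄)³ = 2940.0000 ⇒ m₃ = 2940.0000/4 = 735.00000
m₂^(3/2) = 86.25000^(1.5) = 801.01132
g1 = m₃ / m₂^(3/2) = 735.00000 / 801.01132 ≈ 0.9176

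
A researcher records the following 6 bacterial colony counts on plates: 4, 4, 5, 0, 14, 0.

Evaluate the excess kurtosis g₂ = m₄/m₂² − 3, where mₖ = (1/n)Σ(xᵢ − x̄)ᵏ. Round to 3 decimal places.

0.111

x̄ = 4.5000
Σ(xᵢ − x̄)² = 131.5000 ⇒ m₂ = 21.91667
Σ(xᵢ − x̄)⁴ = 8965.3750 ⇒ m₄ = 1494.22917
m₂² = 480.34028
g₂ = m₄/m₂² − 3 = 3.11077 − 3 ≈ 0.111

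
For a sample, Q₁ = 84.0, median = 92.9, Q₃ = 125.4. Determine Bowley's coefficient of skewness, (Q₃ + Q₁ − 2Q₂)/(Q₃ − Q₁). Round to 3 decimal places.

0.570

numerator: Q₃ + Q₁ − 2Q₂ = 125.4 + 84.0 − 2×92.9 = 23.6000
denominator: Q₃ − Q₁ = 125.4 − 84.0 = 41.4000
Bowley skewness = 23.6000 / 41.4000 ≈ 0.570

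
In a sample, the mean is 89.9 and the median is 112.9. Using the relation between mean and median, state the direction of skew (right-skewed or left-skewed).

mean − median = 89.9 − 112.9 = -23.0
mean < median ⇒ the longer tail is on the left ⇒ left-skewed (negatively skewed).

left-skewed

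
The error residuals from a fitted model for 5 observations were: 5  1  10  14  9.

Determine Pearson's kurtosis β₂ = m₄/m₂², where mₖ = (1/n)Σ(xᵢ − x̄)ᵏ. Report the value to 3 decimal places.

1.897

x̄ = 7.8000
Σ(xᵢ − x̄)² = 98.8000 ⇒ m₂ = 19.76000
Σ(xᵢ − x̄)⁴ = 3702.7360 ⇒ m₄ = 740.54720
m₂² = 390.45760
β₂ = m₄/m₂² = 740.54720 / 390.45760 ≈ 1.897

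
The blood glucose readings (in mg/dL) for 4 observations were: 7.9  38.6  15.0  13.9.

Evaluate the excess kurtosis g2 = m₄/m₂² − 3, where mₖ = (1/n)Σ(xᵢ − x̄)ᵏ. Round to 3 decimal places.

x̄ = 18.8500
Σ(xᵢ − x̄)² = 549.2900 ⇒ m₂ = 137.32250
Σ(xᵢ − x̄)⁴ = 167345.4424 ⇒ m₄ = 41836.36061
m₂² = 18857.46901
g2 = m₄/m₂² − 3 = 2.21856 − 3 ≈ -0.781

-0.781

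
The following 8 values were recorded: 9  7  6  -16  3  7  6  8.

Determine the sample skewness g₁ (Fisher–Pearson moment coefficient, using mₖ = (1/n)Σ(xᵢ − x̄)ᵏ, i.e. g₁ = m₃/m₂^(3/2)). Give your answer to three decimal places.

-2.068

x̄ = (9 + 7 + 6 - 16 + 3 + 7 + 6 + 8) / 8 = 3.7500
deviations (xᵢ − x̄): 5.2500, 3.2500, 2.2500, -19.7500, -0.7500, 3.2500, 2.2500, 4.2500
Σ(xᵢ − x̄)² = 467.5000 ⇒ m₂ = 467.5000/8 = 58.43750
Σ(xᵢ − x̄)³ = -7391.2500 ⇒ m₃ = -7391.2500/8 = -923.90625
m₂^(3/2) = 58.43750^(1.5) = 446.72210
g₁ = m₃ / m₂^(3/2) = -923.90625 / 446.72210 ≈ -2.068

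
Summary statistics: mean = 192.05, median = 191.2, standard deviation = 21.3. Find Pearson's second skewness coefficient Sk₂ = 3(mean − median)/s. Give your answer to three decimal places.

0.120

Sk₂ = 3(192.05 − 191.2) / 21.3 = 3 × 0.8500 / 21.3
    = 2.5500 / 21.3 ≈ 0.120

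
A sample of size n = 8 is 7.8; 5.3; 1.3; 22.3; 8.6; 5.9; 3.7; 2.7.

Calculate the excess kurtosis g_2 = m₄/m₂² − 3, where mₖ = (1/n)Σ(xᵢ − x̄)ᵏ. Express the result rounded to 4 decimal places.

x̄ = 7.2000
Σ(xᵢ − x̄)² = 302.9400 ⇒ m₂ = 37.86750
Σ(xᵢ − x̄)⁴ = 53780.2806 ⇒ m₄ = 6722.53508
m₂² = 1433.94756
g_2 = m₄/m₂² − 3 = 4.68813 − 3 ≈ 1.6881

1.6881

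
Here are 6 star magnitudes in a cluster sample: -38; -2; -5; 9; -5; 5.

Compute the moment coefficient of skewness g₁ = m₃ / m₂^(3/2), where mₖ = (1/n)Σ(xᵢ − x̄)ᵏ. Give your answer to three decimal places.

-1.326

x̄ = (-38 - 2 - 5 + 9 - 5 + 5) / 6 = -6.0000
deviations (xᵢ − x̄): -32.0000, 4.0000, 1.0000, 15.0000, 1.0000, 11.0000
Σ(xᵢ − x̄)² = 1388.0000 ⇒ m₂ = 1388.0000/6 = 231.33333
Σ(xᵢ − x̄)³ = -27996.0000 ⇒ m₃ = -27996.0000/6 = -4666.00000
m₂^(3/2) = 231.33333^(1.5) = 3518.49812
g₁ = m₃ / m₂^(3/2) = -4666.00000 / 3518.49812 ≈ -1.326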